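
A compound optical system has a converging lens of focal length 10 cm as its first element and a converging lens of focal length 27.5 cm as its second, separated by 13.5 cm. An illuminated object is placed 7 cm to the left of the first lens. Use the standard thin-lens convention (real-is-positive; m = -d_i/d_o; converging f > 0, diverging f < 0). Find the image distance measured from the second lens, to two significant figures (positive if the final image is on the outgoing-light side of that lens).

Lens 1: 1/d_i1 = 1/f_1 - 1/d_o1 = 1/10 - 1/7 = -0.04286 cm^-1, so d_i1 = -23.333 cm.
With d_i1 < 0 the first image is virtual and lies on the object side; the object distance for lens 2 is d_o2 = 13.5 - (-23.333) = 36.833 cm.
Lens 2: 1/d_i2 = 1/f_2 - 1/d_o2 = 1/27.5 - 1/(36.833) = 0.00921 cm^-1, so d_i2 = 108.527 cm.

110 cm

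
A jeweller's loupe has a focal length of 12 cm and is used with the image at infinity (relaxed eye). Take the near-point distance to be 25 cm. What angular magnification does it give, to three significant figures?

2.08

M = D/f = 25/12 = 2.083.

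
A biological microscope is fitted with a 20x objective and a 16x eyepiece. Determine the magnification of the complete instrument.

320

The overall magnification of a compound microscope is the product of the objective and eyepiece magnifications:
M = M_obj x M_eye = 20 x 16 = 320.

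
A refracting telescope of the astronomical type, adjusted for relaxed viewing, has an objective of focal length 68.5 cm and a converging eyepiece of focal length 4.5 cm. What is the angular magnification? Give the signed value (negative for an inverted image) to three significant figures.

M = -f_obj/f_eye = -68.5/(4.5) = -15.222.

-15.2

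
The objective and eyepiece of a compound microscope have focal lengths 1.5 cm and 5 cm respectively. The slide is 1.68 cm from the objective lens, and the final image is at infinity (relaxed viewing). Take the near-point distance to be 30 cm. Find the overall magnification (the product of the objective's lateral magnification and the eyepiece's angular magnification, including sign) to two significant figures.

Objective: 1/d_i = 1/f_obj - 1/d_o = 1/1.5 - 1/1.68 = 0.07143 cm^-1, so d_i = 14.000 cm.
m_obj = -d_i/d_o = -14.000/1.68 = -8.333.
Eyepiece angular magnification (image at infinity): M_eye = D/f_e = 30/5 = 6.000.
Overall M = m_obj x M_eye = (-8.333)(6.000) = -50.00.

-50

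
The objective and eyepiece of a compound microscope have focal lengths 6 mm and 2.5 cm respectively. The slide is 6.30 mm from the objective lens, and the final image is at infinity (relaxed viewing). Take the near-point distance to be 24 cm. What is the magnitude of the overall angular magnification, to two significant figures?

190

Convert to cm: f_obj = 6 mm = 0.6 cm; d_o = 6.30 mm = 0.63 cm.
Objective: 1/d_i = 1/f_obj - 1/d_o = 1/0.6 - 1/0.63 = 0.07937 cm^-1, so d_i = 12.600 cm.
m_obj = -d_i/d_o = -12.600/0.63 = -20.000.
Eyepiece angular magnification (image at infinity): M_eye = D/f_e = 24/2.5 = 9.600.
Overall M = m_obj x M_eye = (-20.000)(9.600) = -192.00.
|M| = 192.00.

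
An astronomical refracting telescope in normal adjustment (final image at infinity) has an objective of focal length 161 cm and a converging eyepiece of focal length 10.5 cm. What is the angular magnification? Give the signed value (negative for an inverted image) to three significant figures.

M = -f_obj/f_eye = -161/(10.5) = -15.333.

-15.3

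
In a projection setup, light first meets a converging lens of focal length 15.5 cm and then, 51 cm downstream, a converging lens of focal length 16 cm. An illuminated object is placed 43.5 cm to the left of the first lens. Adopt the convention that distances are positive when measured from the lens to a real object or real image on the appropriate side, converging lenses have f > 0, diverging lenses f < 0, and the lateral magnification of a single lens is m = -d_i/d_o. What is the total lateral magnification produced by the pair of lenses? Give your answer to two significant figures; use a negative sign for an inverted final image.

First lens: d_i1 = 1/(1/15.5 - 1/43.5) = 24.080 cm.
m_1 = -(24.080)/43.5 = -0.5536.
The intermediate image is 24.080 cm to the right of lens 1, so d_o2 = L - d_i1 = 51 - 24.080 = 26.920 cm.
Second lens: d_i2 = 1/(1/16 - 1/(26.920)) = 39.444 cm.
m_2 = -(39.444)/(26.920) = -1.4652.
The system's lateral magnification is m_1 m_2 = (-0.5536)(-1.4652) = 0.8111.

0.81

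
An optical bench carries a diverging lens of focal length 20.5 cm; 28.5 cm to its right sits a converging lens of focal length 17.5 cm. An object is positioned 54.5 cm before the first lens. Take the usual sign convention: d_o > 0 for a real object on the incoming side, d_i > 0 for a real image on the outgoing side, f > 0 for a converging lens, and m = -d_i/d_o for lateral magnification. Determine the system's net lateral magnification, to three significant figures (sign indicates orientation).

First lens: d_i1 = 1/(1/(-20.5) - 1/54.5) = -14.897 cm.
m_1 = -(-14.897)/54.5 = 0.2733.
The intermediate image is virtual, 14.897 cm to the left of lens 1, so d_o2 = L - d_i1 = 28.5 - (-14.897) = 43.397 cm.
Second lens: d_i2 = 1/(1/17.5 - 1/(43.397)) = 29.326 cm.
m_2 = -(29.326)/(43.397) = -0.6758.
The system's lateral magnification is m_1 m_2 = (0.2733)(-0.6758) = -0.1847.

-0.185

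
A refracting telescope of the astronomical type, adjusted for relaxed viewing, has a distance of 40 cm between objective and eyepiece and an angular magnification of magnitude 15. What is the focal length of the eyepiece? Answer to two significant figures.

2.5 cm

In normal adjustment the tube length equals f_obj + f_eye and |M| = f_obj/f_eye.
So f_obj = 15 f_eye and 15 f_eye + f_eye = 40 cm, giving f_eye = 40/16 = 2.500 cm and f_obj = 37.500 cm.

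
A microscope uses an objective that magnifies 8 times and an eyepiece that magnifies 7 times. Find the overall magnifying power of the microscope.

The overall magnification of a compound microscope is the product of the objective and eyepiece magnifications:
M = M_obj x M_eye = 8 x 7 = 56.

56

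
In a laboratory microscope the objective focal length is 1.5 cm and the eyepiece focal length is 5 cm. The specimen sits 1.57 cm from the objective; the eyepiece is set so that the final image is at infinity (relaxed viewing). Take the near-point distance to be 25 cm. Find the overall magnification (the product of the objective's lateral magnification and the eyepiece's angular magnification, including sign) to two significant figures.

Objective: 1/d_i = 1/f_obj - 1/d_o = 1/1.5 - 1/1.57 = 0.02972 cm^-1, so d_i = 33.643 cm.
m_obj = -d_i/d_o = -33.643/1.57 = -21.429.
Eyepiece angular magnification (image at infinity): M_eye = D/f_e = 25/5 = 5.000.
Overall M = m_obj x M_eye = (-21.429)(5.000) = -107.14.

-110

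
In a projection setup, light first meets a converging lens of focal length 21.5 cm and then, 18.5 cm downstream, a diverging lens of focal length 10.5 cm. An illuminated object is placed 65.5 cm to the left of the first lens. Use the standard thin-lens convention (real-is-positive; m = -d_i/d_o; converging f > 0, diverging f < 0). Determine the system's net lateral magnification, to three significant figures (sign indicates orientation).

Lens 1: 1/d_i1 = 1/f_1 - 1/d_o1 = 1/21.5 - 1/65.5 = 0.03124 cm^-1, so d_i1 = 32.006 cm.
m_1 = -(32.006)/65.5 = -0.4886.
Since 32.006 cm > 18.5 cm, the first image lies past the second lens and serves as a virtual object: d_o2 = L - d_i1 = -13.506 cm.
Lens 2: 1/d_i2 = 1/f_2 - 1/d_o2 = 1/(-10.5) - 1/(-13.506) = -0.02120 cm^-1, so d_i2 = -47.181 cm.
m_2 = -(-47.181)/(-13.506) = -3.4934.
The system's lateral magnification is m_1 m_2 = (-0.4886)(-3.4934) = 1.7070.

1.71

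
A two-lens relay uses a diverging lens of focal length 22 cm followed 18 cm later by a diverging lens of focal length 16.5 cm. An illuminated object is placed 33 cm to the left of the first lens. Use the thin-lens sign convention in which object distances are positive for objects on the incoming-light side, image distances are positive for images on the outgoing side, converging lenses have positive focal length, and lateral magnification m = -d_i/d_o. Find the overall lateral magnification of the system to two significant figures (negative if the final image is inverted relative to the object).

First lens: d_i1 = 1/(1/(-22) - 1/33) = -13.200 cm.
m_1 = -(-13.200)/33 = 0.4000.
With d_i1 < 0 the first image is virtual and lies on the object side; the object distance for lens 2 is d_o2 = 18 - (-13.200) = 31.200 cm.
Second lens: d_i2 = 1/(1/(-16.5) - 1/(31.200)) = -10.792 cm.
m_2 = -(-10.792)/(31.200) = 0.3459.
Total m = m_1 x m_2 = (0.4000)(0.3459) = 0.1384.

0.14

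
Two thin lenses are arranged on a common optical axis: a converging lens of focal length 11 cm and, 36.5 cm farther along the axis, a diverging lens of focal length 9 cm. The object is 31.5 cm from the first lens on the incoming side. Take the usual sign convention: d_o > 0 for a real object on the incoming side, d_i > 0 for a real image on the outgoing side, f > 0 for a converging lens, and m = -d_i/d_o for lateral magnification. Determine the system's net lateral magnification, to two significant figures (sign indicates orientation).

First lens: d_i1 = 1/(1/11 - 1/31.5) = 16.902 cm.
m_1 = -(16.902)/31.5 = -0.5366.
Object distance for lens 2: d_o2 = 36.5 - 16.902 = 19.598 cm.
Second lens: d_i2 = 1/(1/(-9) - 1/(19.598)) = -6.168 cm.
m_2 = -(-6.168)/(19.598) = 0.3147.
Total m = m_1 x m_2 = (-0.5366)(0.3147) = -0.1689.

-0.17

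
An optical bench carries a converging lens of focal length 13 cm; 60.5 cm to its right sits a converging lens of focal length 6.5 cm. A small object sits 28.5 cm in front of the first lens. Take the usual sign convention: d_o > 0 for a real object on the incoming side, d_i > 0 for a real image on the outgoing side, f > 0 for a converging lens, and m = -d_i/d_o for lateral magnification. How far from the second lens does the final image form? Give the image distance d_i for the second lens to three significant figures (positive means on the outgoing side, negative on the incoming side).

7.90 cm

Applying the thin-lens equation to the first lens, 1/13 = 1/28.5 + 1/d_i1, which gives d_i1 = 23.903 cm.
Object distance for lens 2: d_o2 = 60.5 - 23.903 = 36.597 cm.
Applying the thin-lens equation again with f_2 = 6.5 cm and d_o2 = 36.597 cm gives d_i2 = 7.904 cm.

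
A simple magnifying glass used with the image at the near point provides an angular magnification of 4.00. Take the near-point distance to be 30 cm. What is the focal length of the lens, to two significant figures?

10 cm

For the image at the near point, M = 1 + D/f.
f = D/(M - 1) = 30/(4.0 - 1) = 10.000 cm.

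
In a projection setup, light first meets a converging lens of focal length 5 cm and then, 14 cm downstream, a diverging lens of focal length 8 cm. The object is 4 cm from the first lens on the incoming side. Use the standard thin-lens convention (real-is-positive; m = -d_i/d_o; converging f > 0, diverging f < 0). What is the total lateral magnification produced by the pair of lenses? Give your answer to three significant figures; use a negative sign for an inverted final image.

0.952

First lens: d_i1 = 1/(1/5 - 1/4) = -20.000 cm.
m_1 = -(-20.000)/4 = 5.0000.
The intermediate image is virtual, 20.000 cm to the left of lens 1, so d_o2 = L - d_i1 = 14 - (-20.000) = 34.000 cm.
Second lens: d_i2 = 1/(1/(-8) - 1/(34.000)) = -6.476 cm.
m_2 = -(-6.476)/(34.000) = 0.1905.
The system's lateral magnification is m_1 m_2 = (5.0000)(0.1905) = 0.9524.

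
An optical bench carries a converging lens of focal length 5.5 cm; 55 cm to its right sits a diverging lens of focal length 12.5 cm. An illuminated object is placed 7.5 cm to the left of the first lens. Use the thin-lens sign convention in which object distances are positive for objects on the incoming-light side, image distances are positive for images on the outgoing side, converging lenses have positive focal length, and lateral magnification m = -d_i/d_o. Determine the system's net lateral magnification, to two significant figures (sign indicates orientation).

-0.73

Lens 1: 1/d_i1 = 1/f_1 - 1/d_o1 = 1/5.5 - 1/7.5 = 0.04848 cm^-1, so d_i1 = 20.625 cm.
m_1 = -(20.625)/7.5 = -2.7500.
The intermediate image is 20.625 cm to the right of lens 1, so d_o2 = L - d_i1 = 55 - 20.625 = 34.375 cm.
Lens 2: 1/d_i2 = 1/f_2 - 1/d_o2 = 1/(-12.5) - 1/(34.375) = -0.10909 cm^-1, so d_i2 = -9.167 cm.
m_2 = -(-9.167)/(34.375) = 0.2667.
Overall magnification: m = m_1 m_2 = -0.7333.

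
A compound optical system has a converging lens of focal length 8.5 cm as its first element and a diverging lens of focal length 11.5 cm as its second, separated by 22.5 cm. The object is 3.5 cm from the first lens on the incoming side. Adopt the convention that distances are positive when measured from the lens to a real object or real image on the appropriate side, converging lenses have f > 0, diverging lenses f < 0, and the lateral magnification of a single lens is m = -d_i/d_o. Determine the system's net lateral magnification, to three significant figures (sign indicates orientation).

0.489

First lens: d_i1 = 1/(1/8.5 - 1/3.5) = -5.950 cm.
m_1 = -(-5.950)/3.5 = 1.7000.
With d_i1 < 0 the first image is virtual and lies on the object side; the object distance for lens 2 is d_o2 = 22.5 - (-5.950) = 28.450 cm.
Second lens: d_i2 = 1/(1/(-11.5) - 1/(28.450)) = -8.190 cm.
m_2 = -(-8.190)/(28.450) = 0.2879.
Overall magnification: m = m_1 m_2 = 0.4894.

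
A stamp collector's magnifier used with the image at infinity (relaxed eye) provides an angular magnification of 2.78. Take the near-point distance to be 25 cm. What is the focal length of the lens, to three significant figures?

8.99 cm

For the image at infinity, M = D/f.
f = D/M = 25/2.78 = 8.993 cm.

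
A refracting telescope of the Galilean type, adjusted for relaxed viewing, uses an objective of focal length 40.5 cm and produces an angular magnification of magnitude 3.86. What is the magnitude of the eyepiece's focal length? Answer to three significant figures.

10.5 cm

|M| = f_obj/|f_eye|, so |f_eye| = f_obj/|M| = 40.5/3.86 = 10.492 cm.
(The eyepiece is diverging, so its signed focal length is -10.492 cm.)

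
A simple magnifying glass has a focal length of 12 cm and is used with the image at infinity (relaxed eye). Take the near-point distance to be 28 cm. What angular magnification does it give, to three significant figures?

2.33

M = D/f = 28/12 = 2.333.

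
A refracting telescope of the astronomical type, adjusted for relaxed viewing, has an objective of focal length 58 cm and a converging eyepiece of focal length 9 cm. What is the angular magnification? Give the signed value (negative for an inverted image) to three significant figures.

M = -f_obj/f_eye = -58/(9) = -6.444.

-6.44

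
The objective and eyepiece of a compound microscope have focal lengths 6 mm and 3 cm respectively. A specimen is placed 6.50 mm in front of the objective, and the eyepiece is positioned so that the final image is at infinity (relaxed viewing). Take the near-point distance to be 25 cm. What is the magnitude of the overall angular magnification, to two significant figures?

Convert to cm: f_obj = 6 mm = 0.6 cm; d_o = 6.50 mm = 0.65 cm.
Objective: 1/d_i = 1/f_obj - 1/d_o = 1/0.6 - 1/0.65 = 0.12821 cm^-1, so d_i = 7.800 cm.
m_obj = -d_i/d_o = -7.800/0.65 = -12.000.
Eyepiece angular magnification (image at infinity): M_eye = D/f_e = 25/3 = 8.333.
Overall M = m_obj x M_eye = (-12.000)(8.333) = -100.00.
|M| = 100.00.

100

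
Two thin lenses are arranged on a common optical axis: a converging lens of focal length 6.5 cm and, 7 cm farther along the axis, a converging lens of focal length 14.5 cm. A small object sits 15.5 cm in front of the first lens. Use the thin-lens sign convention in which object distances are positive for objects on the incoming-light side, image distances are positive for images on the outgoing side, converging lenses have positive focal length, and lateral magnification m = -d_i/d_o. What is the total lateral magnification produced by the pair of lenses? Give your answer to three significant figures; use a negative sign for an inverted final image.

-0.560

First lens: d_i1 = 1/(1/6.5 - 1/15.5) = 11.194 cm.
m_1 = -(11.194)/15.5 = -0.7222.
Since 11.194 cm > 7 cm, the first image lies past the second lens and serves as a virtual object: d_o2 = L - d_i1 = -4.194 cm.
Second lens: d_i2 = 1/(1/14.5 - 1/(-4.194)) = 3.253 cm.
m_2 = -(3.253)/(-4.194) = 0.7756.
The system's lateral magnification is m_1 m_2 = (-0.7222)(0.7756) = -0.5602.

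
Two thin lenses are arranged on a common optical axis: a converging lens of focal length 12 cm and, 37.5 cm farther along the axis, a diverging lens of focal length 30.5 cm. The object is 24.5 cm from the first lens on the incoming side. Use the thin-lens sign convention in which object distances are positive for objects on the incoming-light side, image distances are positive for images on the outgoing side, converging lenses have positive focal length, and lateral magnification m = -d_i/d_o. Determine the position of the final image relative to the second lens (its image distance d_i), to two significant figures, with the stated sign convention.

-9.6 cm

Lens 1: 1/d_i1 = 1/f_1 - 1/d_o1 = 1/12 - 1/24.5 = 0.04252 cm^-1, so d_i1 = 23.520 cm.
Object distance for lens 2: d_o2 = 37.5 - 23.520 = 13.980 cm.
Lens 2: 1/d_i2 = 1/f_2 - 1/d_o2 = 1/(-30.5) - 1/(13.980) = -0.10432 cm^-1, so d_i2 = -9.586 cm.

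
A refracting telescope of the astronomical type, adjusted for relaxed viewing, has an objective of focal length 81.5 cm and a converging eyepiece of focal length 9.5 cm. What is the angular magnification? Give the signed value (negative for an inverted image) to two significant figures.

-8.6

M = -f_obj/f_eye = -81.5/(9.5) = -8.579.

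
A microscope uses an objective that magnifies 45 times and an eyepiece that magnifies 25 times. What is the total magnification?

1125

The overall magnification of a compound microscope is the product of the objective and eyepiece magnifications:
M = M_obj x M_eye = 45 x 25 = 1125.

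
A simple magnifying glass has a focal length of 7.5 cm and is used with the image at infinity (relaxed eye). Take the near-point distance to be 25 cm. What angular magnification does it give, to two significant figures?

M = D/f = 25/7.5 = 3.333.

3.3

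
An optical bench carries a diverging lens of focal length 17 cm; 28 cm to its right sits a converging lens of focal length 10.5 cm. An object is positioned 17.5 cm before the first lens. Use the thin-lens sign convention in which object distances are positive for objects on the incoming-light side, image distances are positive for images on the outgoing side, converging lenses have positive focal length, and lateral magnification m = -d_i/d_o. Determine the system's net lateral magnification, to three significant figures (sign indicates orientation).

Lens 1: 1/d_i1 = 1/f_1 - 1/d_o1 = 1/(-17) - 1/17.5 = -0.11597 cm^-1, so d_i1 = -8.623 cm.
m_1 = -(-8.623)/17.5 = 0.4928.
With d_i1 < 0 the first image is virtual and lies on the object side; the object distance for lens 2 is d_o2 = 28 - (-8.623) = 36.623 cm.
Lens 2: 1/d_i2 = 1/f_2 - 1/d_o2 = 1/10.5 - 1/(36.623) = 0.06793 cm^-1, so d_i2 = 14.720 cm.
m_2 = -(14.720)/(36.623) = -0.4019.
Overall magnification: m = m_1 m_2 = -0.1981.

-0.198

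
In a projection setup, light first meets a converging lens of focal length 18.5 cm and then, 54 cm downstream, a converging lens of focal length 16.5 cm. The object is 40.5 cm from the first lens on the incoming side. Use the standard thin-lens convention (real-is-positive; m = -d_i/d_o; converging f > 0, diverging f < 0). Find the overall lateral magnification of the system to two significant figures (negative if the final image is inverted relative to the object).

4.0

First lens: d_i1 = 1/(1/18.5 - 1/40.5) = 34.057 cm.
m_1 = -(34.057)/40.5 = -0.8409.
That image sits 19.943 cm in front of the second lens, so d_o2 = 19.943 cm.
Second lens: d_i2 = 1/(1/16.5 - 1/(19.943)) = 95.569 cm.
m_2 = -(95.569)/(19.943) = -4.7921.
The system's lateral magnification is m_1 m_2 = (-0.8409)(-4.7921) = 4.0297.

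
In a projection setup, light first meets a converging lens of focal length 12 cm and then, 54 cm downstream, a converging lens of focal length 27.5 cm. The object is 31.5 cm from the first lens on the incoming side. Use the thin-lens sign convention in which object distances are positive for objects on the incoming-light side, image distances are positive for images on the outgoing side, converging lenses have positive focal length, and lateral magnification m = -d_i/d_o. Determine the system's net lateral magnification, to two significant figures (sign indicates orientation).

2.4

Applying the thin-lens equation to the first lens, 1/12 = 1/31.5 + 1/d_i1, which gives d_i1 = 19.385 cm.
Its lateral magnification is m_1 = -d_i1/d_o1 = -(19.385)/31.5 = -0.6154.
Object distance for lens 2: d_o2 = 54 - 19.385 = 34.615 cm.
Applying the thin-lens equation again with f_2 = 27.5 cm and d_o2 = 34.615 cm gives d_i2 = 133.784 cm.
m_2 = -(133.784)/(34.615) = -3.8649.
Total m = m_1 x m_2 = (-0.6154)(-3.8649) = 2.3784.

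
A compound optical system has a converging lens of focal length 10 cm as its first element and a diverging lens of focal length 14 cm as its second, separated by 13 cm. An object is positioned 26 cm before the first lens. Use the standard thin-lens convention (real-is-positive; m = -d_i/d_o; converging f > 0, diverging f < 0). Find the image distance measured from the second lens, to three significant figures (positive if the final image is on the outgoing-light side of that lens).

Lens 1: 1/d_i1 = 1/f_1 - 1/d_o1 = 1/10 - 1/26 = 0.06154 cm^-1, so d_i1 = 16.250 cm.
This image would form 16.250 cm past lens 1, i.e. 3.250 cm beyond lens 2, so it is a virtual object for lens 2: d_o2 = 13 - 16.250 = -3.250 cm.
Lens 2: 1/d_i2 = 1/f_2 - 1/d_o2 = 1/(-14) - 1/(-3.250) = 0.23626 cm^-1, so d_i2 = 4.233 cm.

4.23 cm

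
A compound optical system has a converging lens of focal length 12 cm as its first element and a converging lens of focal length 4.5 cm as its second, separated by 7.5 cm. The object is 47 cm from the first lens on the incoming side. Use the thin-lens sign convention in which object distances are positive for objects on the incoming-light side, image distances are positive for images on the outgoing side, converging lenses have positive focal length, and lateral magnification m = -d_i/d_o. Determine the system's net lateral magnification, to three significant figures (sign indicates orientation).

Lens 1: 1/d_i1 = 1/f_1 - 1/d_o1 = 1/12 - 1/47 = 0.06206 cm^-1, so d_i1 = 16.114 cm.
m_1 = -(16.114)/47 = -0.3429.
This image would form 16.114 cm past lens 1, i.e. 8.614 cm beyond lens 2, so it is a virtual object for lens 2: d_o2 = 7.5 - 16.114 = -8.614 cm.
Lens 2: 1/d_i2 = 1/f_2 - 1/d_o2 = 1/4.5 - 1/(-8.614) = 0.33831 cm^-1, so d_i2 = 2.956 cm.
m_2 = -(2.956)/(-8.614) = 0.3431.
The system's lateral magnification is m_1 m_2 = (-0.3429)(0.3431) = -0.1176.

-0.118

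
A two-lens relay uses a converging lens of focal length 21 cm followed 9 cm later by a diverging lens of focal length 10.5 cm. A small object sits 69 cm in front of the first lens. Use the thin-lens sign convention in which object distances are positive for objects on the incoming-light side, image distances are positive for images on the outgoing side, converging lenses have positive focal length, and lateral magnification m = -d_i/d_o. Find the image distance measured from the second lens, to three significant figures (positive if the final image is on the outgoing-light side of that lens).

-20.8 cm

First lens: d_i1 = 1/(1/21 - 1/69) = 30.188 cm.
Since 30.188 cm > 9 cm, the first image lies past the second lens and serves as a virtual object: d_o2 = L - d_i1 = -21.188 cm.
Second lens: d_i2 = 1/(1/(-10.5) - 1/(-21.188)) = -20.816 cm.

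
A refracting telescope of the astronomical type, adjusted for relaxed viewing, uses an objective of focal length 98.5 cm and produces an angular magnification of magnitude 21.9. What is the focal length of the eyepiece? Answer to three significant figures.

4.50 cm

|M| = f_obj/f_eye, so f_eye = f_obj/|M| = 98.5/21.9 = 4.498 cm.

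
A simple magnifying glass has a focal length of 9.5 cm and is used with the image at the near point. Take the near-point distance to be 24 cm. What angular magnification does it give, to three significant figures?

M = 1 + D/f = 1 + 24/9.5 = 3.526.

3.53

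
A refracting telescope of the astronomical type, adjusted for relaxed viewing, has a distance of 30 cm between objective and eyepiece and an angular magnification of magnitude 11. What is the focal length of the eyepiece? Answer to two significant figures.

In normal adjustment the tube length equals f_obj + f_eye and |M| = f_obj/f_eye.
So f_obj = 11 f_eye and 11 f_eye + f_eye = 30 cm, giving f_eye = 30/12 = 2.500 cm and f_obj = 27.500 cm.

2.5 cm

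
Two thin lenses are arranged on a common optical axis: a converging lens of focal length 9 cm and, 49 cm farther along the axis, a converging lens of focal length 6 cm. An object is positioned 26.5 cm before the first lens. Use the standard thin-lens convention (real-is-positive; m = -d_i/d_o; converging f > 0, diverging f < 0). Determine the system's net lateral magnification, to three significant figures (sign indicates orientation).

Applying the thin-lens equation to the first lens, 1/9 = 1/26.5 + 1/d_i1, which gives d_i1 = 13.629 cm.
Its lateral magnification is m_1 = -d_i1/d_o1 = -(13.629)/26.5 = -0.5143.
The intermediate image is 13.629 cm to the right of lens 1, so d_o2 = L - d_i1 = 49 - 13.629 = 35.371 cm.
Applying the thin-lens equation again with f_2 = 6 cm and d_o2 = 35.371 cm gives d_i2 = 7.226 cm.
m_2 = -(7.226)/(35.371) = -0.2043.
Overall magnification: m = m_1 m_2 = 0.1051.

0.105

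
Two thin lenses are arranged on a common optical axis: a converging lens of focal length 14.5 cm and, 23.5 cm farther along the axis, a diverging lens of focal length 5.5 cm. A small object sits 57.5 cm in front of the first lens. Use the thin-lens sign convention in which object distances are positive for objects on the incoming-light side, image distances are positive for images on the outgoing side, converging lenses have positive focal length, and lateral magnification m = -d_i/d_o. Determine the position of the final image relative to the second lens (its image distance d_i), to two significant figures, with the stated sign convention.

First lens: d_i1 = 1/(1/14.5 - 1/57.5) = 19.390 cm.
Object distance for lens 2: d_o2 = 23.5 - 19.390 = 4.110 cm.
Second lens: d_i2 = 1/(1/(-5.5) - 1/(4.110)) = -2.352 cm.

-2.4 cm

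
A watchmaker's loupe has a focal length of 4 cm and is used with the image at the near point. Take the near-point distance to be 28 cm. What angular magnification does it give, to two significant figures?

M = 1 + D/f = 1 + 28/4 = 8.000.

8.0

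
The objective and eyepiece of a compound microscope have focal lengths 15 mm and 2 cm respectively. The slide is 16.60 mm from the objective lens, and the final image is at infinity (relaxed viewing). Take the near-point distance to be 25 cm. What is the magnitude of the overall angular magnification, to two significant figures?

120

Convert to cm: f_obj = 15 mm = 1.5 cm; d_o = 16.60 mm = 1.66 cm.
Objective: 1/d_i = 1/f_obj - 1/d_o = 1/1.5 - 1/1.66 = 0.06426 cm^-1, so d_i = 15.563 cm.
m_obj = -d_i/d_o = -15.563/1.66 = -9.375.
Eyepiece angular magnification (image at infinity): M_eye = D/f_e = 25/2 = 12.500.
Overall M = m_obj x M_eye = (-9.375)(12.500) = -117.19.
|M| = 117.19.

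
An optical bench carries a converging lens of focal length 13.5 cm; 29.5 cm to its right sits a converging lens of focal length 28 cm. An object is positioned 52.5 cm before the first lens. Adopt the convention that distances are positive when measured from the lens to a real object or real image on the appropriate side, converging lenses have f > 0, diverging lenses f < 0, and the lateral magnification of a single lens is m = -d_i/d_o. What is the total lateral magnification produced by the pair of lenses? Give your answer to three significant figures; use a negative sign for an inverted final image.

Applying the thin-lens equation to the first lens, 1/13.5 = 1/52.5 + 1/d_i1, which gives d_i1 = 18.173 cm.
Its lateral magnification is m_1 = -d_i1/d_o1 = -(18.173)/52.5 = -0.3462.
Object distance for lens 2: d_o2 = 29.5 - 18.173 = 11.327 cm.
Applying the thin-lens equation again with f_2 = 28 cm and d_o2 = 11.327 cm gives d_i2 = -19.022 cm.
m_2 = -(-19.022)/(11.327) = 1.6794.
Total m = m_1 x m_2 = (-0.3462)(1.6794) = -0.5813.

-0.581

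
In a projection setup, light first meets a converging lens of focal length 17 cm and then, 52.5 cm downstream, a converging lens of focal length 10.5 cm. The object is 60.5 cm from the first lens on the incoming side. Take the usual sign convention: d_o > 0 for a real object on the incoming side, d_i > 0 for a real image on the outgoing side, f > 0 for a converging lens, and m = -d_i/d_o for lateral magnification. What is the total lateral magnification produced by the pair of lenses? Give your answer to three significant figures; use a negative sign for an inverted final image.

0.224

Applying the thin-lens equation to the first lens, 1/17 = 1/60.5 + 1/d_i1, which gives d_i1 = 23.644 cm.
Its lateral magnification is m_1 = -d_i1/d_o1 = -(23.644)/60.5 = -0.3908.
The intermediate image is 23.644 cm to the right of lens 1, so d_o2 = L - d_i1 = 52.5 - 23.644 = 28.856 cm.
Applying the thin-lens equation again with f_2 = 10.5 cm and d_o2 = 28.856 cm gives d_i2 = 16.506 cm.
m_2 = -(16.506)/(28.856) = -0.5720.
Total m = m_1 x m_2 = (-0.3908)(-0.5720) = 0.2235.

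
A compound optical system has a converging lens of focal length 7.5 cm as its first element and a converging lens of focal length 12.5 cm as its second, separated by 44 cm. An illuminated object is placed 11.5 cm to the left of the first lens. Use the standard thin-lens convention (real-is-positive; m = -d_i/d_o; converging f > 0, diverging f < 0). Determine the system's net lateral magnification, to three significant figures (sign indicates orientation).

First lens: d_i1 = 1/(1/7.5 - 1/11.5) = 21.562 cm.
m_1 = -(21.562)/11.5 = -1.8750.
That image sits 22.438 cm in front of the second lens, so d_o2 = 22.438 cm.
Second lens: d_i2 = 1/(1/12.5 - 1/(22.438)) = 28.223 cm.
m_2 = -(28.223)/(22.438) = -1.2579.
Overall magnification: m = m_1 m_2 = 2.3585.

2.36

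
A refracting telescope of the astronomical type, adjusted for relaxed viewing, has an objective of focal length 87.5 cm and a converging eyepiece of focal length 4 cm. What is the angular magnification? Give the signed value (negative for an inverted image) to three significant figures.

-21.9

M = -f_obj/f_eye = -87.5/(4) = -21.875.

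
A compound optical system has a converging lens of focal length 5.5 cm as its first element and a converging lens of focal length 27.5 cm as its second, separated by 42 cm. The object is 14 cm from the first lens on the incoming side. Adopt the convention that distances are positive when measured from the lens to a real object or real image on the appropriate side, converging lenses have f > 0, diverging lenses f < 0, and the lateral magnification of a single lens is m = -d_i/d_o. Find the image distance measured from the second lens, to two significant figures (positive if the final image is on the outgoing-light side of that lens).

First lens: d_i1 = 1/(1/5.5 - 1/14) = 9.059 cm.
Object distance for lens 2: d_o2 = 42 - 9.059 = 32.941 cm.
Second lens: d_i2 = 1/(1/27.5 - 1/(32.941)) = 166.486 cm.

170 cm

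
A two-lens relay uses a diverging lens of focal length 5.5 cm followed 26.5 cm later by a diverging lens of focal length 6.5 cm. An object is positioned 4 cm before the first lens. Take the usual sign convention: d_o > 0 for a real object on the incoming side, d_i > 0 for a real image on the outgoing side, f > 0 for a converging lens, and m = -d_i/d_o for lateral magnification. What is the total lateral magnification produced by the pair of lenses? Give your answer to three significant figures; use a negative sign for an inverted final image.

0.107

First lens: d_i1 = 1/(1/(-5.5) - 1/4) = -2.316 cm.
m_1 = -(-2.316)/4 = 0.5789.
With d_i1 < 0 the first image is virtual and lies on the object side; the object distance for lens 2 is d_o2 = 26.5 - (-2.316) = 28.816 cm.
Second lens: d_i2 = 1/(1/(-6.5) - 1/(28.816)) = -5.304 cm.
m_2 = -(-5.304)/(28.816) = 0.1841.
The system's lateral magnification is m_1 m_2 = (0.5789)(0.1841) = 0.1066.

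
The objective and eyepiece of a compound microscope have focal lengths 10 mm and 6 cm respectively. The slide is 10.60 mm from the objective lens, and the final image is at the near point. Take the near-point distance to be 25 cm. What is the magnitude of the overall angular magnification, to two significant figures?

86

Convert to cm: f_obj = 10 mm = 1 cm; d_o = 10.60 mm = 1.06 cm.
Objective: 1/d_i = 1/f_obj - 1/d_o = 1/1 - 1/1.06 = 0.05660 cm^-1, so d_i = 17.667 cm.
m_obj = -d_i/d_o = -17.667/1.06 = -16.667.
Eyepiece angular magnification (image at near point): M_eye = 1 + D/f_e = 1 + 25/6 = 5.167.
Overall M = m_obj x M_eye = (-16.667)(5.167) = -86.11.
|M| = 86.11.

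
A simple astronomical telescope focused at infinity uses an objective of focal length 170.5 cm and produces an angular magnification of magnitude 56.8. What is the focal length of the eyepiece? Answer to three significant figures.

3.00 cm

|M| = f_obj/f_eye, so f_eye = f_obj/|M| = 170.5/56.8 = 3.002 cm.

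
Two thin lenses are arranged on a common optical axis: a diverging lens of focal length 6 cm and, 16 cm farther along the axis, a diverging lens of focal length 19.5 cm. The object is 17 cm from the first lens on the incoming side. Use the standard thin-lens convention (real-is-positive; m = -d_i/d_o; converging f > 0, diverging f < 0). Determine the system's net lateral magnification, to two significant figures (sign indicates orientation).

Applying the thin-lens equation to the first lens, 1/(-6) = 1/17 + 1/d_i1, which gives d_i1 = -4.435 cm.
Its lateral magnification is m_1 = -d_i1/d_o1 = -(-4.435)/17 = 0.2609.
With d_i1 < 0 the first image is virtual and lies on the object side; the object distance for lens 2 is d_o2 = 16 - (-4.435) = 20.435 cm.
Applying the thin-lens equation again with f_2 = -19.5 cm and d_o2 = 20.435 cm gives d_i2 = -9.978 cm.
m_2 = -(-9.978)/(20.435) = 0.4883.
Total m = m_1 x m_2 = (0.2609)(0.4883) = 0.1274.

0.13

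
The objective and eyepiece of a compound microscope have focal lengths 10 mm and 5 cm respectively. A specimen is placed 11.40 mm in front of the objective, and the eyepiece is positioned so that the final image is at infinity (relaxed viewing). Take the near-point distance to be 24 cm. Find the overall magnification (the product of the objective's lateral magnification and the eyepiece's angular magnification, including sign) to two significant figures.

Convert to cm: f_obj = 10 mm = 1 cm; d_o = 11.40 mm = 1.14 cm.
Objective: 1/d_i = 1/f_obj - 1/d_o = 1/1 - 1/1.14 = 0.12281 cm^-1, so d_i = 8.143 cm.
m_obj = -d_i/d_o = -8.143/1.14 = -7.143.
Eyepiece angular magnification (image at infinity): M_eye = D/f_e = 24/5 = 4.800.
Overall M = m_obj x M_eye = (-7.143)(4.800) = -34.29.

-34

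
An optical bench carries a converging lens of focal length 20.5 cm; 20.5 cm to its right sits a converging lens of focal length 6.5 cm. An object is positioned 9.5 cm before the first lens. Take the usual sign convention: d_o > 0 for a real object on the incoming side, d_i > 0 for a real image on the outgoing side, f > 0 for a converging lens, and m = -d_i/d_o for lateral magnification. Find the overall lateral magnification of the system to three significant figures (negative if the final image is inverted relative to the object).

-0.382

Lens 1: 1/d_i1 = 1/f_1 - 1/d_o1 = 1/20.5 - 1/9.5 = -0.05648 cm^-1, so d_i1 = -17.705 cm.
m_1 = -(-17.705)/9.5 = 1.8636.
The intermediate image is virtual, 17.705 cm to the left of lens 1, so d_o2 = L - d_i1 = 20.5 - (-17.705) = 38.205 cm.
Lens 2: 1/d_i2 = 1/f_2 - 1/d_o2 = 1/6.5 - 1/(38.205) = 0.12767 cm^-1, so d_i2 = 7.833 cm.
m_2 = -(7.833)/(38.205) = -0.2050.
Overall magnification: m = m_1 m_2 = -0.3821.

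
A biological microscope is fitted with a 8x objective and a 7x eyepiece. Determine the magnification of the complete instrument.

The overall magnification of a compound microscope is the product of the objective and eyepiece magnifications:
M = M_obj x M_eye = 8 x 7 = 56.

56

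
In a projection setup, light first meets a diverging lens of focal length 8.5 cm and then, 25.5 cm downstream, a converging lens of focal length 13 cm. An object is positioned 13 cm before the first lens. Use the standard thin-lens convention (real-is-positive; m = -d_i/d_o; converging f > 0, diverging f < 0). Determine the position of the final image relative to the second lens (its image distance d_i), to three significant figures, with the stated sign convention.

First lens: d_i1 = 1/(1/(-8.5) - 1/13) = -5.140 cm.
With d_i1 < 0 the first image is virtual and lies on the object side; the object distance for lens 2 is d_o2 = 25.5 - (-5.140) = 30.640 cm.
Second lens: d_i2 = 1/(1/13 - 1/(30.640)) = 22.581 cm.

22.6 cm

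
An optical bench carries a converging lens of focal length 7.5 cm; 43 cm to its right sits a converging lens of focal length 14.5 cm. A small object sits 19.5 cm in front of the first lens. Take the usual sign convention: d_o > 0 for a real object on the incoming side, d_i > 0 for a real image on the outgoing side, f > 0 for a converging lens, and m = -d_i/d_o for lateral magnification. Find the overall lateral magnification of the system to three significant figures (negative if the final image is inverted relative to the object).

0.556

Lens 1: 1/d_i1 = 1/f_1 - 1/d_o1 = 1/7.5 - 1/19.5 = 0.08205 cm^-1, so d_i1 = 12.188 cm.
m_1 = -(12.188)/19.5 = -0.6250.
Object distance for lens 2: d_o2 = 43 - 12.188 = 30.812 cm.
Lens 2: 1/d_i2 = 1/f_2 - 1/d_o2 = 1/14.5 - 1/(30.812) = 0.03651 cm^-1, so d_i2 = 27.389 cm.
m_2 = -(27.389)/(30.812) = -0.8889.
Total m = m_1 x m_2 = (-0.6250)(-0.8889) = 0.5556.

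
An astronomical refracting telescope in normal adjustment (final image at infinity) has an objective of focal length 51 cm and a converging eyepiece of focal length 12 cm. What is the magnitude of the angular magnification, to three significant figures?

4.25

|M| = f_obj/|f_eye| = 51/12 = 4.250.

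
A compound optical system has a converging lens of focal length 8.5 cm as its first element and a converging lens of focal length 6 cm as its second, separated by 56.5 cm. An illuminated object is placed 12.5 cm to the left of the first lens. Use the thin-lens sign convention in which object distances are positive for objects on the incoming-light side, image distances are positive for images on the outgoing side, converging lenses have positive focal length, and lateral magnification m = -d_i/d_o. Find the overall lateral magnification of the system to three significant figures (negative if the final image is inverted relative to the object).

0.533

Applying the thin-lens equation to the first lens, 1/8.5 = 1/12.5 + 1/d_i1, which gives d_i1 = 26.563 cm.
Its lateral magnification is m_1 = -d_i1/d_o1 = -(26.563)/12.5 = -2.1250.
That image sits 29.937 cm in front of the second lens, so d_o2 = 29.937 cm.
Applying the thin-lens equation again with f_2 = 6 cm and d_o2 = 29.937 cm gives d_i2 = 7.504 cm.
m_2 = -(7.504)/(29.937) = -0.2507.
The system's lateral magnification is m_1 m_2 = (-2.1250)(-0.2507) = 0.5326.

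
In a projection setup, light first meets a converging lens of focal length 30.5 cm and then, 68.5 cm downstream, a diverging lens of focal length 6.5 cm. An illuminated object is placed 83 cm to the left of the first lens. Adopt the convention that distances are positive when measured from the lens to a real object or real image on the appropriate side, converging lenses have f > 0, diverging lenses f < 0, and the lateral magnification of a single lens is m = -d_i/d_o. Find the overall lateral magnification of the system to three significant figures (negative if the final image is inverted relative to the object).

-0.141

Lens 1: 1/d_i1 = 1/f_1 - 1/d_o1 = 1/30.5 - 1/83 = 0.02074 cm^-1, so d_i1 = 48.219 cm.
m_1 = -(48.219)/83 = -0.5810.
Object distance for lens 2: d_o2 = 68.5 - 48.219 = 20.281 cm.
Lens 2: 1/d_i2 = 1/f_2 - 1/d_o2 = 1/(-6.5) - 1/(20.281) = -0.20315 cm^-1, so d_i2 = -4.922 cm.
m_2 = -(-4.922)/(20.281) = 0.2427.
The system's lateral magnification is m_1 m_2 = (-0.5810)(0.2427) = -0.1410.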